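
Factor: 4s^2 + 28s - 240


Roots satisfy r1 + r2 = -b/a = -7 and r1*r2 = c/a = -60.
So r1 = 5, r2 = -12.
4s^2 + 28s - 240 = 4(s - r1)(s - r2) = 4(s - 5)(s + 12)


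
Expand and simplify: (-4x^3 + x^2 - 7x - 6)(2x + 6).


Distribute each term of the first polynomial:
  (-4x^3)(2x + 6) = -8x^4 - 24x^3
  (x^2)(2x + 6) = 2x^3 + 6x^2
  (-7x)(2x + 6) = -14x^2 - 42x
  (-6)(2x + 6) = -12x - 36
Sum: -8x^4 - 22x^3 - 8x^2 - 54x - 36


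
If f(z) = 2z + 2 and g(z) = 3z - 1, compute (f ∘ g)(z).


Substitute g(z) into f:
f(g(z)) = 2*(3z - 1) + 2
Expand and combine: 6z


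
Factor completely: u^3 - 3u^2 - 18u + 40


Try integer roots (divisors of 40). u=-4: p(-4)=0.
Divide out (u + 4): quotient is u^2 - 7u + 10.
Factor the quadratic: (u - 2)(u - 5)
Result: (u + 4)(u - 2)(u - 5)


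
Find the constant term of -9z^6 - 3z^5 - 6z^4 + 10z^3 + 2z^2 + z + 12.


Read off the constant term: 12


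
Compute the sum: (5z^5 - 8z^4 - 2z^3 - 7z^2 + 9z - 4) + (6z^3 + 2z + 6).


Align terms by degree and add:
  5z^5 - 8z^4 - 2z^3 - 7z^2 + 9z - 4
+ 6z^3 + 2z + 6
= 5z^5 - 8z^4 + 4z^3 - 7z^2 + 11z + 2


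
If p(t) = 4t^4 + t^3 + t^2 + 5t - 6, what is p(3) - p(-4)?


p(3) = 369
p(-4) = 950
p(3) - p(-4) = 369 - 950 = -581


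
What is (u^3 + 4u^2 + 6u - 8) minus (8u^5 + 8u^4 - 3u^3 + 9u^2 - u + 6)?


Distribute the minus sign:
  (u^3 + 4u^2 + 6u - 8)
- (8u^5 + 8u^4 - 3u^3 + 9u^2 - u + 6)
Negate second polynomial: -8u^5 - 8u^4 + 3u^3 - 9u^2 + u - 6
Add: -8u^5 - 8u^4 + 4u^3 - 5u^2 + 7u - 14


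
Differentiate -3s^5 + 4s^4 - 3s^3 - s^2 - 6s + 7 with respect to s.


Apply the power rule term by term:
  d/ds(-3s^5) = -15s^4
  d/ds(4s^4) = 16s^3
  d/ds(-3s^3) = -9s^2
  d/ds(-s^2) = -2s
  d/ds(-6s) = -6
  d/ds(7) = 0
p'(s) = -15s^4 + 16s^3 - 9s^2 - 2s - 6


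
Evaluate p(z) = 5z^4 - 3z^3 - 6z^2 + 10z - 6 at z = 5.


Using direct substitution:
  5 * (5)^4 = 3125
  -3 * (5)^3 = -375
  -6 * (5)^2 = -150
  10 * (5)^1 = 50
  constant: -6
Sum = 3125 - 375 - 150 + 50 - 6 = 2644


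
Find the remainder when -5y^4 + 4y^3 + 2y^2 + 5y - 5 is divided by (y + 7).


By the Remainder Theorem, the remainder equals p(-7):
  -5*(-7)^4 = -12005
  4*(-7)^3 = -1372
  2*(-7)^2 = 98
  5*(-7)^1 = -35
  constant: -5
Sum: -12005 - 1372 + 98 - 35 - 5 = -13319


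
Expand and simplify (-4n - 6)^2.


Expand (-4n - 6)^2 by repeated multiplication:
= 16n^2 + 48n + 36


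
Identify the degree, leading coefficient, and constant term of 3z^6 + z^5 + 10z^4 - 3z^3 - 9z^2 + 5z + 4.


Highest power of z is 6, with coefficient 3. Constant term is 4.
Degree = 6, leading coefficient = 3, constant term = 4


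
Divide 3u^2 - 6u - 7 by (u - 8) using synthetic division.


Synthetic division with c = 8. Coefficients: 3, -6, -7
Bring down 3.
  3 * 8 = 24; 24 - 6 = 18
  18 * 8 = 144; 144 - 7 = 137
Quotient: 3u + 18, Remainder: 137


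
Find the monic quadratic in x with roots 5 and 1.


p(x) = (x - 5)(x - 1)
Expand: x^2 - 6x + 5


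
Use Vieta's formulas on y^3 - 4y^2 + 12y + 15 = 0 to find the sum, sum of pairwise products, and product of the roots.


Monic cubic y^3+by^2+cy+d=0: sum=-b, pairwise sum=c, product=-d.
b=-4, c=12, d=15
r1+r2+r3 = 4
r1r2+r1r3+r2r3 = 12
r1r2r3 = -15


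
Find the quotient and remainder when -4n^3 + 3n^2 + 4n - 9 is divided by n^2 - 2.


(-4n^3 + 3n^2 + 4n - 9) / (n^2 - 2)
Step 1: -4n * (n^2 - 2) = -4n^3 + 8n; subtract.
Step 2: 3 * (n^2 - 2) = 3n^2 - 6; subtract.
Quotient: -4n + 3, Remainder: -4n - 3


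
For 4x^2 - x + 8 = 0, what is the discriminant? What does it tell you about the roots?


D = b^2 - 4ac = (-1)^2 - 4(4)(8) = 1 - 128 = -127
Since D < 0: two complex conjugate roots (no real roots)


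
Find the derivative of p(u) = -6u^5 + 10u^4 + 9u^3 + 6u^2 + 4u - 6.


Apply the power rule term by term:
  d/du(-6u^5) = -30u^4
  d/du(10u^4) = 40u^3
  d/du(9u^3) = 27u^2
  d/du(6u^2) = 12u
  d/du(4u) = 4
  d/du(-6) = 0
p'(u) = -30u^4 + 40u^3 + 27u^2 + 12u + 4


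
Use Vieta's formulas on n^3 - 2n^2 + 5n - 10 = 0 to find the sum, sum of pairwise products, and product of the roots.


Monic cubic n^3+bn^2+cn+d=0: sum=-b, pairwise sum=c, product=-d.
b=-2, c=5, d=-10
r1+r2+r3 = 2
r1r2+r1r3+r2r3 = 5
r1r2r3 = 10


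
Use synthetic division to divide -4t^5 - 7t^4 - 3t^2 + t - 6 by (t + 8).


Synthetic division with c = -8. Coefficients: -4, -7, 0, -3, 1, -6
Bring down -4.
  -4 * -8 = 32; 32 - 7 = 25
  25 * -8 = -200; -200 + 0 = -200
  -200 * -8 = 1600; 1600 - 3 = 1597
  1597 * -8 = -12776; -12776 + 1 = -12775
  -12775 * -8 = 102200; 102200 - 6 = 102194
Quotient: -4t^4 + 25t^3 - 200t^2 + 1597t - 12775, Remainder: 102194


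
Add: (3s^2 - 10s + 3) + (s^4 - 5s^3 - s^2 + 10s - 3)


Align terms by degree and add:
  3s^2 - 10s + 3
+ s^4 - 5s^3 - s^2 + 10s - 3
= s^4 - 5s^3 + 2s^2


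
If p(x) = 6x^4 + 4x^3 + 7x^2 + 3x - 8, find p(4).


Using direct substitution:
  6 * (4)^4 = 1536
  4 * (4)^3 = 256
  7 * (4)^2 = 112
  3 * (4)^1 = 12
  constant: -8
Sum = 1536 + 256 + 112 + 12 - 8 = 1908


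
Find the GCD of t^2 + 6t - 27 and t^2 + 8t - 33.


Factor each:
  t^2 + 6t - 27 = (t - 3)(t + 9)
  t^2 + 8t - 33 = (t - 3)(t + 11)
Common monic factor: t - 3


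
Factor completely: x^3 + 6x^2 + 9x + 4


Try integer roots (divisors of 4). x=-1: p(-1)=0.
Divide out (x + 1): quotient is x^2 + 5x + 4.
Factor the quadratic: (x + 1)(x + 4)
Result: (x + 1)(x + 1)(x + 4)


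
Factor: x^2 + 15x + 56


Roots satisfy r1 + r2 = -b/a = -15 and r1*r2 = c/a = 56.
So r1 = -7, r2 = -8.
x^2 + 15x + 56 = (x - r1)(x - r2) = (x + 7)(x + 8)


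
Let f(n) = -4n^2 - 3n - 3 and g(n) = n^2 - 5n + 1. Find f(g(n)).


Substitute g(n) into f:
f(g(n)) = -4*(n^2 - 5n + 1)^2 + (-3)*(n^2 - 5n + 1) + (-3)
(n^2 - 5n + 1)^2 = n^4 - 10n^3 + 27n^2 - 10n + 1
Expand and combine: -4n^4 + 40n^3 - 111n^2 + 55n - 10


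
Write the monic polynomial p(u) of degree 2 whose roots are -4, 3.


p(u) = (u + 4)(u - 3)
Expand: u^2 + u - 12


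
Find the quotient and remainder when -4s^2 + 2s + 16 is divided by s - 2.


(-4s^2 + 2s + 16) / (s - 2)
Step 1: -4s * (s - 2) = -4s^2 + 8s; subtract.
Step 2: -6 * (s - 2) = -6s + 12; subtract.
Quotient: -4s - 6, Remainder: 4


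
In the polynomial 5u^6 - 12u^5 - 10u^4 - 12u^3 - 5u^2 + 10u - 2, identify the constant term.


Read off the constant term: -2


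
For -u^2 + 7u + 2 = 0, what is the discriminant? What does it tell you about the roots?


D = b^2 - 4ac = (7)^2 - 4(-1)(2) = 49 + 8 = 57
Since D > 0: two distinct irrational roots


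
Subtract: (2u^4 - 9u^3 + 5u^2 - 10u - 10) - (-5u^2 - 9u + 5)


Distribute the minus sign:
  (2u^4 - 9u^3 + 5u^2 - 10u - 10)
- (-5u^2 - 9u + 5)
Negate second polynomial: 5u^2 + 9u - 5
Add: 2u^4 - 9u^3 + 10u^2 - u - 15


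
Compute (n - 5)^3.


Expand (n - 5)^3 by repeated multiplication:
  (n - 5)^2 = n^2 - 10n + 25
= n^3 - 15n^2 + 75n - 125


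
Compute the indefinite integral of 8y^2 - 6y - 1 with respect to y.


Reverse power rule on each term:
  ∫ 8y^2 dy = (8/3)y^3
  ∫ -6y dy = -3y^2
  ∫ -1 dy = -y
F(y) = (8/3)y^3 - 3y^2 - y + C


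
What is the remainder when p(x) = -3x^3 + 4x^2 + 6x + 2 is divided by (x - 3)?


By the Remainder Theorem, the remainder equals p(3):
  -3*(3)^3 = -81
  4*(3)^2 = 36
  6*(3)^1 = 18
  constant: 2
Sum: -81 + 36 + 18 + 2 = -25


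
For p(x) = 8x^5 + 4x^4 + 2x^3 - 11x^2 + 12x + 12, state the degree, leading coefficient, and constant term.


Highest power of x is 5, with coefficient 8. Constant term is 12.
Degree = 5, leading coefficient = 8, constant term = 12


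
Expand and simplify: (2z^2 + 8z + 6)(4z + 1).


Distribute each term of the first polynomial:
  (2z^2)(4z + 1) = 8z^3 + 2z^2
  (8z)(4z + 1) = 32z^2 + 8z
  (6)(4z + 1) = 24z + 6
Sum: 8z^3 + 34z^2 + 32z + 6


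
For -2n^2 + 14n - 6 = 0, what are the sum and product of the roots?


For an^2+bn+c=0: sum = -b/a, product = c/a.
a=-2, b=14, c=-6
Sum = -(14)/-2 = 7
Product = (-6)/-2 = 3


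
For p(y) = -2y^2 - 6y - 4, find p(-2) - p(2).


p(-2) = 0
p(2) = -24
p(-2) - p(2) = 0 + 24 = 24


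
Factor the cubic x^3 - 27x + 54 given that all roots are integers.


Try integer roots (divisors of 54). x=-6: p(-6)=0.
Divide out (x + 6): quotient is x^2 - 6x + 9.
Factor the quadratic: (x - 3)(x - 3)
Result: (x + 6)(x - 3)(x - 3)


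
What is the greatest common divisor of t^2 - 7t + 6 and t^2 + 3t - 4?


Factor each:
  t^2 - 7t + 6 = (t - 1)(t - 6)
  t^2 + 3t - 4 = (t - 1)(t + 4)
Common monic factor: t - 1


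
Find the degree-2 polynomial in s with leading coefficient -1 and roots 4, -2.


p(s) = -(s - 4)(s + 2)
Expand: -s^2 + 2s + 8


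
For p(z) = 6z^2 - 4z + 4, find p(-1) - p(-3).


p(-1) = 14
p(-3) = 70
p(-1) - p(-3) = 14 - 70 = -56


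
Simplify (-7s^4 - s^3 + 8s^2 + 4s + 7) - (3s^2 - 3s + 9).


Distribute the minus sign:
  (-7s^4 - s^3 + 8s^2 + 4s + 7)
- (3s^2 - 3s + 9)
Negate second polynomial: -3s^2 + 3s - 9
Add: -7s^4 - s^3 + 5s^2 + 7s - 2


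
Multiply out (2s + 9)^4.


Expand (2s + 9)^4 by repeated multiplication:
  (2s + 9)^2 = 4s^2 + 36s + 81
  (2s + 9)^3 = 8s^3 + 108s^2 + 486s + 729
= 16s^4 + 288s^3 + 1944s^2 + 5832s + 6561


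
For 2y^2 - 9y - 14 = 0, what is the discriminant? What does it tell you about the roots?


D = b^2 - 4ac = (-9)^2 - 4(2)(-14) = 81 + 112 = 193
Since D > 0: two distinct irrational roots


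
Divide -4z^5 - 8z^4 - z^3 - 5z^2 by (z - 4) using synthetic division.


Synthetic division with c = 4. Coefficients: -4, -8, -1, -5, 0, 0
Bring down -4.
  -4 * 4 = -16; -16 - 8 = -24
  -24 * 4 = -96; -96 - 1 = -97
  -97 * 4 = -388; -388 - 5 = -393
  -393 * 4 = -1572; -1572 + 0 = -1572
  -1572 * 4 = -6288; -6288 + 0 = -6288
Quotient: -4z^4 - 24z^3 - 97z^2 - 393z - 1572, Remainder: -6288


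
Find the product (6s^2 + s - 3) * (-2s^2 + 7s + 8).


Distribute each term of the first polynomial:
  (6s^2)(-2s^2 + 7s + 8) = -12s^4 + 42s^3 + 48s^2
  (s)(-2s^2 + 7s + 8) = -2s^3 + 7s^2 + 8s
  (-3)(-2s^2 + 7s + 8) = 6s^2 - 21s - 24
Sum: -12s^4 + 40s^3 + 61s^2 - 13s - 24


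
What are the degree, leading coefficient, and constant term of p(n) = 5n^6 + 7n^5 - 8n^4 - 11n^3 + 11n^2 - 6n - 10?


Highest power of n is 6, with coefficient 5. Constant term is -10.
Degree = 6, leading coefficient = 5, constant term = -10


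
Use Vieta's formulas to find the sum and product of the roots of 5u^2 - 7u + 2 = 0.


For au^2+bu+c=0: sum = -b/a, product = c/a.
a=5, b=-7, c=2
Sum = -(-7)/5 = 7/5
Product = (2)/5 = 2/5


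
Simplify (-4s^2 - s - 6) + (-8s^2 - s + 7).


Align terms by degree and add:
  -4s^2 - s - 6
  -8s^2 - s + 7
= -12s^2 - 2s + 1


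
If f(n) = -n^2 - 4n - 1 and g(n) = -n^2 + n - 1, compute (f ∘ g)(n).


Substitute g(n) into f:
f(g(n)) = -1*(-n^2 + n - 1)^2 + (-4)*(-n^2 + n - 1) + (-1)
(-n^2 + n - 1)^2 = n^4 - 2n^3 + 3n^2 - 2n + 1
Expand and combine: -n^4 + 2n^3 + n^2 - 2n + 2


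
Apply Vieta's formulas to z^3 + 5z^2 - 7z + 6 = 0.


Monic cubic z^3+bz^2+cz+d=0: sum=-b, pairwise sum=c, product=-d.
b=5, c=-7, d=6
r1+r2+r3 = -5
r1r2+r1r3+r2r3 = -7
r1r2r3 = -6


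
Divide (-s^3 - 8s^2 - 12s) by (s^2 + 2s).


(-s^3 - 8s^2 - 12s) / (s^2 + 2s)
Step 1: -s * (s^2 + 2s) = -s^3 - 2s^2; subtract.
Step 2: -6 * (s^2 + 2s) = -6s^2 - 12s; subtract.
Quotient: -s - 6, Remainder: 0


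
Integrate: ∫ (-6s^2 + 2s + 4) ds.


Reverse power rule on each term:
  ∫ -6s^2 ds = -2s^3
  ∫ 2s ds = s^2
  ∫ 4 ds = 4s
F(s) = -2s^3 + s^2 + 4s + C


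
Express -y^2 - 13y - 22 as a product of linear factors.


Roots satisfy r1 + r2 = -b/a = -13 and r1*r2 = c/a = 22.
So r1 = -11, r2 = -2.
-y^2 - 13y - 22 = -(y - r1)(y - r2) = -(y + 11)(y + 2)


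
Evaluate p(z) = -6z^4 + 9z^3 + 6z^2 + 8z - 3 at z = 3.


Using direct substitution:
  -6 * (3)^4 = -486
  9 * (3)^3 = 243
  6 * (3)^2 = 54
  8 * (3)^1 = 24
  constant: -3
Sum = -486 + 243 + 54 + 24 - 3 = -168


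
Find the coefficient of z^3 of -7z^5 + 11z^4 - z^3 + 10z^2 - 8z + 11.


Read off the coefficient of z^3: -1


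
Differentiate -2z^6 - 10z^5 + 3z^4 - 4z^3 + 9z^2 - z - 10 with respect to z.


Apply the power rule term by term:
  d/dz(-2z^6) = -12z^5
  d/dz(-10z^5) = -50z^4
  d/dz(3z^4) = 12z^3
  d/dz(-4z^3) = -12z^2
  d/dz(9z^2) = 18z
  d/dz(-z) = -1
  d/dz(-10) = 0
p'(z) = -12z^5 - 50z^4 + 12z^3 - 12z^2 + 18z - 1


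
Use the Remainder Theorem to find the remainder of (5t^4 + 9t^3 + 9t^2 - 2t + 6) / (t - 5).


By the Remainder Theorem, the remainder equals p(5):
  5*(5)^4 = 3125
  9*(5)^3 = 1125
  9*(5)^2 = 225
  -2*(5)^1 = -10
  constant: 6
Sum: 3125 + 1125 + 225 - 10 + 6 = 4471


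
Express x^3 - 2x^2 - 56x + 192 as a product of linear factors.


Try integer roots (divisors of 192). x=-8: p(-8)=0.
Divide out (x + 8): quotient is x^2 - 10x + 24.
Factor the quadratic: (x - 4)(x - 6)
Result: (x + 8)(x - 4)(x - 6)


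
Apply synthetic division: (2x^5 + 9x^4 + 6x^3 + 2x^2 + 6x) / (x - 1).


Synthetic division with c = 1. Coefficients: 2, 9, 6, 2, 6, 0
Bring down 2.
  2 * 1 = 2; 2 + 9 = 11
  11 * 1 = 11; 11 + 6 = 17
  17 * 1 = 17; 17 + 2 = 19
  19 * 1 = 19; 19 + 6 = 25
  25 * 1 = 25; 25 + 0 = 25
Quotient: 2x^4 + 11x^3 + 17x^2 + 19x + 25, Remainder: 25


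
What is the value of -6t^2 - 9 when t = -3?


Using direct substitution:
  -6 * (-3)^2 = -54
  0 * (-3)^1 = 0
  constant: -9
Sum = -54 + 0 - 9 = -63


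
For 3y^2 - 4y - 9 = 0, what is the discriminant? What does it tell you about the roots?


D = b^2 - 4ac = (-4)^2 - 4(3)(-9) = 16 + 108 = 124
Since D > 0: two distinct irrational roots


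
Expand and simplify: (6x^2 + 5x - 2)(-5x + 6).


Distribute each term of the first polynomial:
  (6x^2)(-5x + 6) = -30x^3 + 36x^2
  (5x)(-5x + 6) = -25x^2 + 30x
  (-2)(-5x + 6) = 10x - 12
Sum: -30x^3 + 11x^2 + 40x - 12


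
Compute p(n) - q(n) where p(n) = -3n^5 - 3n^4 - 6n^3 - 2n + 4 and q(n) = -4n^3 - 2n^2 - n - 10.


Distribute the minus sign:
  (-3n^5 - 3n^4 - 6n^3 - 2n + 4)
- (-4n^3 - 2n^2 - n - 10)
Negate second polynomial: 4n^3 + 2n^2 + n + 10
Add: -3n^5 - 3n^4 - 2n^3 + 2n^2 - n + 14


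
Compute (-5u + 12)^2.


Expand (-5u + 12)^2 by repeated multiplication:
= 25u^2 - 120u + 144


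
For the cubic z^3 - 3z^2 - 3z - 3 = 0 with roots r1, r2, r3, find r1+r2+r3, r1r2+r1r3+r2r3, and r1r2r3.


Monic cubic z^3+bz^2+cz+d=0: sum=-b, pairwise sum=c, product=-d.
b=-3, c=-3, d=-3
r1+r2+r3 = 3
r1r2+r1r3+r2r3 = -3
r1r2r3 = 3


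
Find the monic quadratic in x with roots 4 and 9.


p(x) = (x - 4)(x - 9)
Expand: x^2 - 13x + 36


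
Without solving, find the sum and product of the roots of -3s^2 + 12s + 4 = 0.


For as^2+bs+c=0: sum = -b/a, product = c/a.
a=-3, b=12, c=4
Sum = -(12)/-3 = 4
Product = (4)/-3 = -4/3


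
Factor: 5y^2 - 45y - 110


Roots satisfy r1 + r2 = -b/a = 9 and r1*r2 = c/a = -22.
So r1 = 11, r2 = -2.
5y^2 - 45y - 110 = 5(y - r1)(y - r2) = 5(y - 11)(y + 2)


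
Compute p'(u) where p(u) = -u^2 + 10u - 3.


Apply the power rule term by term:
  d/du(-u^2) = -2u
  d/du(10u) = 10
  d/du(-3) = 0
p'(u) = -2u + 10


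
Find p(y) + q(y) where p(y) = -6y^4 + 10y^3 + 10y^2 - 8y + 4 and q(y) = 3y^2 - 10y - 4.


Align terms by degree and add:
  -6y^4 + 10y^3 + 10y^2 - 8y + 4
+ 3y^2 - 10y - 4
= -6y^4 + 10y^3 + 13y^2 - 18y


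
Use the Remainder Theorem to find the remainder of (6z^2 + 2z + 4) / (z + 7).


By the Remainder Theorem, the remainder equals p(-7):
  6*(-7)^2 = 294
  2*(-7)^1 = -14
  constant: 4
Sum: 294 - 14 + 4 = 284


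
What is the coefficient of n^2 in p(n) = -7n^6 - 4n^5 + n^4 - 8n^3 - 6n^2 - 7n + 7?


Read off the coefficient of n^2: -6


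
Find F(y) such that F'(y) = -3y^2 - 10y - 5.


Reverse power rule on each term:
  ∫ -3y^2 dy = -y^3
  ∫ -10y dy = -5y^2
  ∫ -5 dy = -5y
F(y) = -y^3 - 5y^2 - 5y + C


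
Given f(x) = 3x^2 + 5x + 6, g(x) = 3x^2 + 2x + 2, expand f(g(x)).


Substitute g(x) into f:
f(g(x)) = 3*(3x^2 + 2x + 2)^2 + 5*(3x^2 + 2x + 2) + 6
(3x^2 + 2x + 2)^2 = 9x^4 + 12x^3 + 16x^2 + 8x + 4
Expand and combine: 27x^4 + 36x^3 + 63x^2 + 34x + 28


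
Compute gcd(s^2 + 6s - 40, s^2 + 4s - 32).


Factor each:
  s^2 + 6s - 40 = (s - 4)(s + 10)
  s^2 + 4s - 32 = (s - 4)(s + 8)
Common monic factor: s - 4


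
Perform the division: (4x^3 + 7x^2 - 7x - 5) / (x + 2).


(4x^3 + 7x^2 - 7x - 5) / (x + 2)
Step 1: 4x^2 * (x + 2) = 4x^3 + 8x^2; subtract.
Step 2: -x * (x + 2) = -x^2 - 2x; subtract.
Step 3: -5 * (x + 2) = -5x - 10; subtract.
Quotient: 4x^2 - x - 5, Remainder: 5


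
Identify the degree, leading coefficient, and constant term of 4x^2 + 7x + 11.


Highest power of x is 2, with coefficient 4. Constant term is 11.
Degree = 2, leading coefficient = 4, constant term = 11


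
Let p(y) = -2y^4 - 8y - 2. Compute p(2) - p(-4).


p(2) = -50
p(-4) = -482
p(2) - p(-4) = -50 + 482 = 432


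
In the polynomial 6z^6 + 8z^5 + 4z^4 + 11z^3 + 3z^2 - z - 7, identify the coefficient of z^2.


Read off the coefficient of z^2: 3


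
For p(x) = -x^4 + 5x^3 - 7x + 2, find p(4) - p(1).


p(4) = 38
p(1) = -1
p(4) - p(1) = 38 + 1 = 39


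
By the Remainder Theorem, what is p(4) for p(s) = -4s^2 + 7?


By the Remainder Theorem, the remainder equals p(4):
  -4*(4)^2 = -64
  0*(4)^1 = 0
  constant: 7
Sum: -64 + 0 + 7 = -57


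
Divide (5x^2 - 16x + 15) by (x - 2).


(5x^2 - 16x + 15) / (x - 2)
Step 1: 5x * (x - 2) = 5x^2 - 10x; subtract.
Step 2: -6 * (x - 2) = -6x + 12; subtract.
Quotient: 5x - 6, Remainder: 3


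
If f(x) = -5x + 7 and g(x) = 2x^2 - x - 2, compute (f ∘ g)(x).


Substitute g(x) into f:
f(g(x)) = -5*(2x^2 - x - 2) + 7
Expand and combine: -10x^2 + 5x + 17


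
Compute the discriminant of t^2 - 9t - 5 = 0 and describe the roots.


D = b^2 - 4ac = (-9)^2 - 4(1)(-5) = 81 + 20 = 101
Since D > 0: two distinct irrational roots


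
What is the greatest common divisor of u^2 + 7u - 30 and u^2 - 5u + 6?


Factor each:
  u^2 + 7u - 30 = (u - 3)(u + 10)
  u^2 - 5u + 6 = (u - 3)(u - 2)
Common monic factor: u - 3


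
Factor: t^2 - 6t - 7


Roots satisfy r1 + r2 = -b/a = 6 and r1*r2 = c/a = -7.
So r1 = 7, r2 = -1.
t^2 - 6t - 7 = (t - r1)(t - r2) = (t - 7)(t + 1)


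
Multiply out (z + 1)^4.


Expand (z + 1)^4 by repeated multiplication:
  (z + 1)^2 = z^2 + 2z + 1
  (z + 1)^3 = z^3 + 3z^2 + 3z + 1
= z^4 + 4z^3 + 6z^2 + 4z + 1


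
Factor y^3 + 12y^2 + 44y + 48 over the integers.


Try integer roots (divisors of 48). y=-6: p(-6)=0.
Divide out (y + 6): quotient is y^2 + 6y + 8.
Factor the quadratic: (y + 4)(y + 2)
Result: (y + 6)(y + 4)(y + 2)


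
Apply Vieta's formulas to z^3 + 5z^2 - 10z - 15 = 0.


Monic cubic z^3+bz^2+cz+d=0: sum=-b, pairwise sum=c, product=-d.
b=5, c=-10, d=-15
r1+r2+r3 = -5
r1r2+r1r3+r2r3 = -10
r1r2r3 = 15


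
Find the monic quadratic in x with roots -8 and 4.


p(x) = (x + 8)(x - 4)
Expand: x^2 + 4x - 32


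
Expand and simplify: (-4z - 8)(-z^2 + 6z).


Distribute each term of the first polynomial:
  (-4z)(-z^2 + 6z) = 4z^3 - 24z^2
  (-8)(-z^2 + 6z) = 8z^2 - 48z
Sum: 4z^3 - 16z^2 - 48z


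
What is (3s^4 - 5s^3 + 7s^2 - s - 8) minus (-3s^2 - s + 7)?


Distribute the minus sign:
  (3s^4 - 5s^3 + 7s^2 - s - 8)
- (-3s^2 - s + 7)
Negate second polynomial: 3s^2 + s - 7
Add: 3s^4 - 5s^3 + 10s^2 - 15


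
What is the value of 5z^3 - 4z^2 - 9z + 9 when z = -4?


Using direct substitution:
  5 * (-4)^3 = -320
  -4 * (-4)^2 = -64
  -9 * (-4)^1 = 36
  constant: 9
Sum = -320 - 64 + 36 + 9 = -339


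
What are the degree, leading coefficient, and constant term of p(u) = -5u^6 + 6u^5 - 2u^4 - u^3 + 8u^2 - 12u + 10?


Highest power of u is 6, with coefficient -5. Constant term is 10.
Degree = 6, leading coefficient = -5, constant term = 10


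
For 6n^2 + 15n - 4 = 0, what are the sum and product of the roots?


For an^2+bn+c=0: sum = -b/a, product = c/a.
a=6, b=15, c=-4
Sum = -(15)/6 = -5/2
Product = (-4)/6 = -2/3


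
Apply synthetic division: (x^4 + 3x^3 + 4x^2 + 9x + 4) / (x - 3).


Synthetic division with c = 3. Coefficients: 1, 3, 4, 9, 4
Bring down 1.
  1 * 3 = 3; 3 + 3 = 6
  6 * 3 = 18; 18 + 4 = 22
  22 * 3 = 66; 66 + 9 = 75
  75 * 3 = 225; 225 + 4 = 229
Quotient: x^3 + 6x^2 + 22x + 75, Remainder: 229


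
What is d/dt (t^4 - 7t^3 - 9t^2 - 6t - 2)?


Apply the power rule term by term:
  d/dt(t^4) = 4t^3
  d/dt(-7t^3) = -21t^2
  d/dt(-9t^2) = -18t
  d/dt(-6t) = -6
  d/dt(-2) = 0
p'(t) = 4t^3 - 21t^2 - 18t - 6


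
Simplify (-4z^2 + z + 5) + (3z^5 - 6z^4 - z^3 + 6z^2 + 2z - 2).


Align terms by degree and add:
  -4z^2 + z + 5
+ 3z^5 - 6z^4 - z^3 + 6z^2 + 2z - 2
= 3z^5 - 6z^4 - z^3 + 2z^2 + 3z + 3


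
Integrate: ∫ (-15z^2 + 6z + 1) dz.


Reverse power rule on each term:
  ∫ -15z^2 dz = -5z^3
  ∫ 6z dz = 3z^2
  ∫ 1 dz = z
F(z) = -5z^3 + 3z^2 + z + C


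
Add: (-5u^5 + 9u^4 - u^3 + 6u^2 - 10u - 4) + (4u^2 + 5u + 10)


Align terms by degree and add:
  -5u^5 + 9u^4 - u^3 + 6u^2 - 10u - 4
+ 4u^2 + 5u + 10
= -5u^5 + 9u^4 - u^3 + 10u^2 - 5u + 6


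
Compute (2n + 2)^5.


Expand (2n + 2)^5 by repeated multiplication:
  (2n + 2)^2 = 4n^2 + 8n + 4
  (2n + 2)^3 = 8n^3 + 24n^2 + 24n + 8
  (2n + 2)^4 = 16n^4 + 64n^3 + 96n^2 + 64n + 16
= 32n^5 + 160n^4 + 320n^3 + 320n^2 + 160n + 32


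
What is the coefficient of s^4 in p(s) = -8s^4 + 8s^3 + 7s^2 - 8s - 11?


Read off the coefficient of s^4: -8


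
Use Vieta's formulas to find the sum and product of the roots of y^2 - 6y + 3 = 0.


For ay^2+by+c=0: sum = -b/a, product = c/a.
a=1, b=-6, c=3
Sum = -(-6)/1 = 6
Product = (3)/1 = 3


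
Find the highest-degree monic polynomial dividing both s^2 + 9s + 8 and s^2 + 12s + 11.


Factor each:
  s^2 + 9s + 8 = (s + 1)(s + 8)
  s^2 + 12s + 11 = (s + 1)(s + 11)
Common monic factor: s + 1


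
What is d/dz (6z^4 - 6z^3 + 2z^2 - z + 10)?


Apply the power rule term by term:
  d/dz(6z^4) = 24z^3
  d/dz(-6z^3) = -18z^2
  d/dz(2z^2) = 4z
  d/dz(-z) = -1
  d/dz(10) = 0
p'(z) = 24z^3 - 18z^2 + 4z - 1


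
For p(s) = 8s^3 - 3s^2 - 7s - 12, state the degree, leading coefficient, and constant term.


Highest power of s is 3, with coefficient 8. Constant term is -12.
Degree = 3, leading coefficient = 8, constant term = -12


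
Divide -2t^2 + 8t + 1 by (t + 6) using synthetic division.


Synthetic division with c = -6. Coefficients: -2, 8, 1
Bring down -2.
  -2 * -6 = 12; 12 + 8 = 20
  20 * -6 = -120; -120 + 1 = -119
Quotient: -2t + 20, Remainder: -119


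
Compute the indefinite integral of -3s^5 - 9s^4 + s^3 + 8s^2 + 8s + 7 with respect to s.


Reverse power rule on each term:
  ∫ -3s^5 ds = -(1/2)s^6
  ∫ -9s^4 ds = -(9/5)s^5
  ∫ s^3 ds = (1/4)s^4
  ∫ 8s^2 ds = (8/3)s^3
  ∫ 8s ds = 4s^2
  ∫ 7 ds = 7s
F(s) = -(1/2)s^6 - (9/5)s^5 + (1/4)s^4 + (8/3)s^3 + 4s^2 + 7s + C


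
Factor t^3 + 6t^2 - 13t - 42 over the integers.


Try integer roots (divisors of -42). t=-7: p(-7)=0.
Divide out (t + 7): quotient is t^2 - t - 6.
Factor the quadratic: (t - 3)(t + 2)
Result: (t + 7)(t - 3)(t + 2)


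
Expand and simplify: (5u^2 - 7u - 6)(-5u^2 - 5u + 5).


Distribute each term of the first polynomial:
  (5u^2)(-5u^2 - 5u + 5) = -25u^4 - 25u^3 + 25u^2
  (-7u)(-5u^2 - 5u + 5) = 35u^3 + 35u^2 - 35u
  (-6)(-5u^2 - 5u + 5) = 30u^2 + 30u - 30
Sum: -25u^4 + 10u^3 + 90u^2 - 5u - 30


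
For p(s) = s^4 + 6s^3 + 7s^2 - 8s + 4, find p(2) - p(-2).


p(2) = 80
p(-2) = 16
p(2) - p(-2) = 80 - 16 = 64


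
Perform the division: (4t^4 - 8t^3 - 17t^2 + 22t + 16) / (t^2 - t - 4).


(4t^4 - 8t^3 - 17t^2 + 22t + 16) / (t^2 - t - 4)
Step 1: 4t^2 * (t^2 - t - 4) = 4t^4 - 4t^3 - 16t^2; subtract.
Step 2: -4t * (t^2 - t - 4) = -4t^3 + 4t^2 + 16t; subtract.
Step 3: -5 * (t^2 - t - 4) = -5t^2 + 5t + 20; subtract.
Quotient: 4t^2 - 4t - 5, Remainder: t - 4


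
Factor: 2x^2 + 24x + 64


Roots satisfy r1 + r2 = -b/a = -12 and r1*r2 = c/a = 32.
So r1 = -8, r2 = -4.
2x^2 + 24x + 64 = 2(x - r1)(x - r2) = 2(x + 8)(x + 4)


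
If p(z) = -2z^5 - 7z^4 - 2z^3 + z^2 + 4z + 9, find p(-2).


Using direct substitution:
  -2 * (-2)^5 = 64
  -7 * (-2)^4 = -112
  -2 * (-2)^3 = 16
  1 * (-2)^2 = 4
  4 * (-2)^1 = -8
  constant: 9
Sum = 64 - 112 + 16 + 4 - 8 + 9 = -27


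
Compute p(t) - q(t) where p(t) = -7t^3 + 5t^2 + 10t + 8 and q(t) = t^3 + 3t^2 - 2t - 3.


Distribute the minus sign:
  (-7t^3 + 5t^2 + 10t + 8)
- (t^3 + 3t^2 - 2t - 3)
Negate second polynomial: -t^3 - 3t^2 + 2t + 3
Add: -8t^3 + 2t^2 + 12t + 11


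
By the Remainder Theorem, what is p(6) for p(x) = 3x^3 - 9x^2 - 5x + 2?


By the Remainder Theorem, the remainder equals p(6):
  3*(6)^3 = 648
  -9*(6)^2 = -324
  -5*(6)^1 = -30
  constant: 2
Sum: 648 - 324 - 30 + 2 = 296


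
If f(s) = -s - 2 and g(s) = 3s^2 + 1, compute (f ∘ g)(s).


Substitute g(s) into f:
f(g(s)) = -1*(3s^2 + 1) + (-2)
Expand and combine: -3s^2 - 3


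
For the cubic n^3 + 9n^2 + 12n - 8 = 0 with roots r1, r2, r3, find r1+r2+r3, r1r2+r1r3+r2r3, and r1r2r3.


Monic cubic n^3+bn^2+cn+d=0: sum=-b, pairwise sum=c, product=-d.
b=9, c=12, d=-8
r1+r2+r3 = -9
r1r2+r1r3+r2r3 = 12
r1r2r3 = 8


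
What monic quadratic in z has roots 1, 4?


p(z) = (z - 1)(z - 4)
Expand: z^2 - 5z + 4


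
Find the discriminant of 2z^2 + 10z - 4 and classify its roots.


D = b^2 - 4ac = (10)^2 - 4(2)(-4) = 100 + 32 = 132
Since D > 0: two distinct irrational roots


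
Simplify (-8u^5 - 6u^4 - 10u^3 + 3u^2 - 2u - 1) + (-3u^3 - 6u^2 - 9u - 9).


Align terms by degree and add:
  -8u^5 - 6u^4 - 10u^3 + 3u^2 - 2u - 1
  -3u^3 - 6u^2 - 9u - 9
= -8u^5 - 6u^4 - 13u^3 - 3u^2 - 11u - 10


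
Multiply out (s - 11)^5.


Expand (s - 11)^5 by repeated multiplication:
  (s - 11)^2 = s^2 - 22s + 121
  (s - 11)^3 = s^3 - 33s^2 + 363s - 1331
  (s - 11)^4 = s^4 - 44s^3 + 726s^2 - 5324s + 14641
= s^5 - 55s^4 + 1210s^3 - 13310s^2 + 73205s - 161051


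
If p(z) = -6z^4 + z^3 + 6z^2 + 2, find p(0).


Using direct substitution:
  -6 * (0)^4 = 0
  1 * (0)^3 = 0
  6 * (0)^2 = 0
  0 * (0)^1 = 0
  constant: 2
Sum = 0 + 0 + 0 + 0 + 2 = 2


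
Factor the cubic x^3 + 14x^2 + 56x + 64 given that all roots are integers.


Try integer roots (divisors of 64). x=-8: p(-8)=0.
Divide out (x + 8): quotient is x^2 + 6x + 8.
Factor the quadratic: (x + 4)(x + 2)
Result: (x + 8)(x + 4)(x + 2)


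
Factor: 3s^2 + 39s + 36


Roots satisfy r1 + r2 = -b/a = -13 and r1*r2 = c/a = 12.
So r1 = -12, r2 = -1.
3s^2 + 39s + 36 = 3(s - r1)(s - r2) = 3(s + 12)(s + 1)


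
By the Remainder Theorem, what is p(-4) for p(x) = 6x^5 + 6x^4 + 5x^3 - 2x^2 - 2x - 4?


By the Remainder Theorem, the remainder equals p(-4):
  6*(-4)^5 = -6144
  6*(-4)^4 = 1536
  5*(-4)^3 = -320
  -2*(-4)^2 = -32
  -2*(-4)^1 = 8
  constant: -4
Sum: -6144 + 1536 - 320 - 32 + 8 - 4 = -4956


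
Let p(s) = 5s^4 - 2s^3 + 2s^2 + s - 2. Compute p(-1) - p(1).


p(-1) = 6
p(1) = 4
p(-1) - p(1) = 6 - 4 = 2


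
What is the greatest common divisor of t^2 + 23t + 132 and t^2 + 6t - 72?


Factor each:
  t^2 + 23t + 132 = (t + 12)(t + 11)
  t^2 + 6t - 72 = (t + 12)(t - 6)
Common monic factor: t + 12


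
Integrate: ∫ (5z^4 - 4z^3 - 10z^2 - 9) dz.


Reverse power rule on each term:
  ∫ 5z^4 dz = z^5
  ∫ -4z^3 dz = -z^4
  ∫ -10z^2 dz = -(10/3)z^3
  ∫ -9 dz = -9z
F(z) = z^5 - z^4 - (10/3)z^3 - 9z + C


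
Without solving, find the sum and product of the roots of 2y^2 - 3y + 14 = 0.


For ay^2+by+c=0: sum = -b/a, product = c/a.
a=2, b=-3, c=14
Sum = -(-3)/2 = 3/2
Product = (14)/2 = 7


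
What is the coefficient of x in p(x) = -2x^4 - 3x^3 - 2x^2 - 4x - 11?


Read off the coefficient of x: -4


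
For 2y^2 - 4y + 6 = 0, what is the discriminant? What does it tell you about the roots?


D = b^2 - 4ac = (-4)^2 - 4(2)(6) = 16 - 48 = -32
Since D < 0: two complex conjugate roots (no real roots)


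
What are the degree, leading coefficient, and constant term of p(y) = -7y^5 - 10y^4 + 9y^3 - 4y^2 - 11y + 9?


Highest power of y is 5, with coefficient -7. Constant term is 9.
Degree = 5, leading coefficient = -7, constant term = 9


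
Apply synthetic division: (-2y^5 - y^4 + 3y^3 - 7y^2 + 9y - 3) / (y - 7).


Synthetic division with c = 7. Coefficients: -2, -1, 3, -7, 9, -3
Bring down -2.
  -2 * 7 = -14; -14 - 1 = -15
  -15 * 7 = -105; -105 + 3 = -102
  -102 * 7 = -714; -714 - 7 = -721
  -721 * 7 = -5047; -5047 + 9 = -5038
  -5038 * 7 = -35266; -35266 - 3 = -35269
Quotient: -2y^4 - 15y^3 - 102y^2 - 721y - 5038, Remainder: -35269


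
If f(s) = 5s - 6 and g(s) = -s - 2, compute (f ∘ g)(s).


Substitute g(s) into f:
f(g(s)) = 5*(-s - 2) + (-6)
Expand and combine: -5s - 16


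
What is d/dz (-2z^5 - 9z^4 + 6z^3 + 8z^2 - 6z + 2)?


Apply the power rule term by term:
  d/dz(-2z^5) = -10z^4
  d/dz(-9z^4) = -36z^3
  d/dz(6z^3) = 18z^2
  d/dz(8z^2) = 16z
  d/dz(-6z) = -6
  d/dz(2) = 0
p'(z) = -10z^4 - 36z^3 + 18z^2 + 16z - 6


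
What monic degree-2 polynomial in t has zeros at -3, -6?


p(t) = (t + 3)(t + 6)
Expand: t^2 + 9t + 18


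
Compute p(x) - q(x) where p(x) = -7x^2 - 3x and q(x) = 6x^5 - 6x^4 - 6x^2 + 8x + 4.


Distribute the minus sign:
  (-7x^2 - 3x)
- (6x^5 - 6x^4 - 6x^2 + 8x + 4)
Negate second polynomial: -6x^5 + 6x^4 + 6x^2 - 8x - 4
Add: -6x^5 + 6x^4 - x^2 - 11x - 4


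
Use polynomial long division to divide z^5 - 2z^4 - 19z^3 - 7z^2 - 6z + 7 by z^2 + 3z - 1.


(z^5 - 2z^4 - 19z^3 - 7z^2 - 6z + 7) / (z^2 + 3z - 1)
Step 1: z^3 * (z^2 + 3z - 1) = z^5 + 3z^4 - z^3; subtract.
Step 2: -5z^2 * (z^2 + 3z - 1) = -5z^4 - 15z^3 + 5z^2; subtract.
Step 3: -3z * (z^2 + 3z - 1) = -3z^3 - 9z^2 + 3z; subtract.
Step 4: -3 * (z^2 + 3z - 1) = -3z^2 - 9z + 3; subtract.
Quotient: z^3 - 5z^2 - 3z - 3, Remainder: 4


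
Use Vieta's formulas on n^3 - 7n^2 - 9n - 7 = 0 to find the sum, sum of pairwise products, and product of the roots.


Monic cubic n^3+bn^2+cn+d=0: sum=-b, pairwise sum=c, product=-d.
b=-7, c=-9, d=-7
r1+r2+r3 = 7
r1r2+r1r3+r2r3 = -9
r1r2r3 = 7


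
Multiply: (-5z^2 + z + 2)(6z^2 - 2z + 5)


Distribute each term of the first polynomial:
  (-5z^2)(6z^2 - 2z + 5) = -30z^4 + 10z^3 - 25z^2
  (z)(6z^2 - 2z + 5) = 6z^3 - 2z^2 + 5z
  (2)(6z^2 - 2z + 5) = 12z^2 - 4z + 10
Sum: -30z^4 + 16z^3 - 15z^2 + z + 10


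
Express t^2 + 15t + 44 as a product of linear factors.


Roots satisfy r1 + r2 = -b/a = -15 and r1*r2 = c/a = 44.
So r1 = -4, r2 = -11.
t^2 + 15t + 44 = (t - r1)(t - r2) = (t + 4)(t + 11)


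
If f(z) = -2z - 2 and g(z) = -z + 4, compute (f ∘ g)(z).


Substitute g(z) into f:
f(g(z)) = -2*(-z + 4) + (-2)
Expand and combine: 2z - 10


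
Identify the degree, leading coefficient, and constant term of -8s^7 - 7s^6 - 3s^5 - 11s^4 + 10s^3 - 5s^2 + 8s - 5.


Highest power of s is 7, with coefficient -8. Constant term is -5.
Degree = 7, leading coefficient = -8, constant term = -5


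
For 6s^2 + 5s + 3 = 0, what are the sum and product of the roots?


For as^2+bs+c=0: sum = -b/a, product = c/a.
a=6, b=5, c=3
Sum = -(5)/6 = -5/6
Product = (3)/6 = 1/2


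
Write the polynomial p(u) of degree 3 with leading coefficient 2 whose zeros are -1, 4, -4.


p(u) = 2(u + 1)(u - 4)(u + 4)
Expand: 2u^3 + 2u^2 - 32u - 32


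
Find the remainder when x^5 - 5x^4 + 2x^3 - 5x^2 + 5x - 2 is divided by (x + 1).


By the Remainder Theorem, the remainder equals p(-1):
  1*(-1)^5 = -1
  -5*(-1)^4 = -5
  2*(-1)^3 = -2
  -5*(-1)^2 = -5
  5*(-1)^1 = -5
  constant: -2
Sum: -1 - 5 - 2 - 5 - 5 - 2 = -20


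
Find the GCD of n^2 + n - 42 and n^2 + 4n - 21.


Factor each:
  n^2 + n - 42 = (n + 7)(n - 6)
  n^2 + 4n - 21 = (n + 7)(n - 3)
Common monic factor: n + 7


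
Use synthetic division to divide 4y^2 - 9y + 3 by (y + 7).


Synthetic division with c = -7. Coefficients: 4, -9, 3
Bring down 4.
  4 * -7 = -28; -28 - 9 = -37
  -37 * -7 = 259; 259 + 3 = 262
Quotient: 4y - 37, Remainder: 262


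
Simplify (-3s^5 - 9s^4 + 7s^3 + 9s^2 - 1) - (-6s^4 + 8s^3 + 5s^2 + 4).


Distribute the minus sign:
  (-3s^5 - 9s^4 + 7s^3 + 9s^2 - 1)
- (-6s^4 + 8s^3 + 5s^2 + 4)
Negate second polynomial: 6s^4 - 8s^3 - 5s^2 - 4
Add: -3s^5 - 3s^4 - s^3 + 4s^2 - 5


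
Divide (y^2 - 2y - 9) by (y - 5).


(y^2 - 2y - 9) / (y - 5)
Step 1: y * (y - 5) = y^2 - 5y; subtract.
Step 2: 3 * (y - 5) = 3y - 15; subtract.
Quotient: y + 3, Remainder: 6


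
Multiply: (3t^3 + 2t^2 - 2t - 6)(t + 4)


Distribute each term of the first polynomial:
  (3t^3)(t + 4) = 3t^4 + 12t^3
  (2t^2)(t + 4) = 2t^3 + 8t^2
  (-2t)(t + 4) = -2t^2 - 8t
  (-6)(t + 4) = -6t - 24
Sum: 3t^4 + 14t^3 + 6t^2 - 14t - 24


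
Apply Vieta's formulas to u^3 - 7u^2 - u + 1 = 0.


Monic cubic u^3+bu^2+cu+d=0: sum=-b, pairwise sum=c, product=-d.
b=-7, c=-1, d=1
r1+r2+r3 = 7
r1r2+r1r3+r2r3 = -1
r1r2r3 = -1


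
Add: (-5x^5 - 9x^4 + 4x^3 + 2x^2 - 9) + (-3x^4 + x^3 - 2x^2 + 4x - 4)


Align terms by degree and add:
  -5x^5 - 9x^4 + 4x^3 + 2x^2 - 9
  -3x^4 + x^3 - 2x^2 + 4x - 4
= -5x^5 - 12x^4 + 5x^3 + 4x - 13


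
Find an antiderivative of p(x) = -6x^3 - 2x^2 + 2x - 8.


Reverse power rule on each term:
  ∫ -6x^3 dx = -(3/2)x^4
  ∫ -2x^2 dx = -(2/3)x^3
  ∫ 2x dx = x^2
  ∫ -8 dx = -8x
F(x) = -(3/2)x^4 - (2/3)x^3 + x^2 - 8x + C


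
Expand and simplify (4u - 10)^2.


Expand (4u - 10)^2 by repeated multiplication:
= 16u^2 - 80u + 100


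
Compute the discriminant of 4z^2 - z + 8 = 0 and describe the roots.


D = b^2 - 4ac = (-1)^2 - 4(4)(8) = 1 - 128 = -127
Since D < 0: two complex conjugate roots (no real roots)


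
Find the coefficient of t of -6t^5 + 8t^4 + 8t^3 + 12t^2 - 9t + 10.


Read off the coefficient of t: -9


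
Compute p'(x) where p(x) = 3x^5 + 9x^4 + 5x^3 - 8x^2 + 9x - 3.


Apply the power rule term by term:
  d/dx(3x^5) = 15x^4
  d/dx(9x^4) = 36x^3
  d/dx(5x^3) = 15x^2
  d/dx(-8x^2) = -16x
  d/dx(9x) = 9
  d/dx(-3) = 0
p'(x) = 15x^4 + 36x^3 + 15x^2 - 16x + 9


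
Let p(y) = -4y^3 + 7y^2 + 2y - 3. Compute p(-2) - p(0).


p(-2) = 53
p(0) = -3
p(-2) - p(0) = 53 + 3 = 56


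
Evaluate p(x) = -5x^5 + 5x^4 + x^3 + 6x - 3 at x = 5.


Using direct substitution:
  -5 * (5)^5 = -15625
  5 * (5)^4 = 3125
  1 * (5)^3 = 125
  0 * (5)^2 = 0
  6 * (5)^1 = 30
  constant: -3
Sum = -15625 + 3125 + 125 + 0 + 30 - 3 = -12348


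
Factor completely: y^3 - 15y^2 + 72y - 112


Try integer roots (divisors of -112). y=4: p(4)=0.
Divide out (y - 4): quotient is y^2 - 11y + 28.
Factor the quadratic: (y - 4)(y - 7)
Result: (y - 4)(y - 4)(y - 7)


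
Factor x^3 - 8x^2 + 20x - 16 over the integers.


Try integer roots (divisors of -16). x=2: p(2)=0.
Divide out (x - 2): quotient is x^2 - 6x + 8.
Factor the quadratic: (x - 4)(x - 2)
Result: (x - 2)(x - 4)(x - 2)


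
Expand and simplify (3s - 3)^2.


Expand (3s - 3)^2 by repeated multiplication:
= 9s^2 - 18s + 9


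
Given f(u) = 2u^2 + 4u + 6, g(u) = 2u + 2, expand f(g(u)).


Substitute g(u) into f:
f(g(u)) = 2*(2u + 2)^2 + 4*(2u + 2) + 6
(2u + 2)^2 = 4u^2 + 8u + 4
Expand and combine: 8u^2 + 24u + 22


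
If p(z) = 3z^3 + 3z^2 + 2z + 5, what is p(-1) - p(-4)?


p(-1) = 3
p(-4) = -147
p(-1) - p(-4) = 3 + 147 = 150


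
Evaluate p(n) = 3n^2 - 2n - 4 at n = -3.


Using direct substitution:
  3 * (-3)^2 = 27
  -2 * (-3)^1 = 6
  constant: -4
Sum = 27 + 6 - 4 = 29


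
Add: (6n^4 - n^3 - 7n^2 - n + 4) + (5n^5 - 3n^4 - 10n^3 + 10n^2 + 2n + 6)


Align terms by degree and add:
  6n^4 - n^3 - 7n^2 - n + 4
+ 5n^5 - 3n^4 - 10n^3 + 10n^2 + 2n + 6
= 5n^5 + 3n^4 - 11n^3 + 3n^2 + n + 10


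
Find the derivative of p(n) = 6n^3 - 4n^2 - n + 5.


Apply the power rule term by term:
  d/dn(6n^3) = 18n^2
  d/dn(-4n^2) = -8n
  d/dn(-n) = -1
  d/dn(5) = 0
p'(n) = 18n^2 - 8n - 1


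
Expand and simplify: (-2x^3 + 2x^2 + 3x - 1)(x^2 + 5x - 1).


Distribute each term of the first polynomial:
  (-2x^3)(x^2 + 5x - 1) = -2x^5 - 10x^4 + 2x^3
  (2x^2)(x^2 + 5x - 1) = 2x^4 + 10x^3 - 2x^2
  (3x)(x^2 + 5x - 1) = 3x^3 + 15x^2 - 3x
  (-1)(x^2 + 5x - 1) = -x^2 - 5x + 1
Sum: -2x^5 - 8x^4 + 15x^3 + 12x^2 - 8x + 1


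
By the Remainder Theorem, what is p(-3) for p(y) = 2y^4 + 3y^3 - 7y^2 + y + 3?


By the Remainder Theorem, the remainder equals p(-3):
  2*(-3)^4 = 162
  3*(-3)^3 = -81
  -7*(-3)^2 = -63
  1*(-3)^1 = -3
  constant: 3
Sum: 162 - 81 - 63 - 3 + 3 = 18


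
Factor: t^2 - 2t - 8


Roots satisfy r1 + r2 = -b/a = 2 and r1*r2 = c/a = -8.
So r1 = 4, r2 = -2.
t^2 - 2t - 8 = (t - r1)(t - r2) = (t - 4)(t + 2)


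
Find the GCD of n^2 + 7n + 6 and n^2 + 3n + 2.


Factor each:
  n^2 + 7n + 6 = (n + 1)(n + 6)
  n^2 + 3n + 2 = (n + 1)(n + 2)
Common monic factor: n + 1


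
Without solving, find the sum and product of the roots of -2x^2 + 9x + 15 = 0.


For ax^2+bx+c=0: sum = -b/a, product = c/a.
a=-2, b=9, c=15
Sum = -(9)/-2 = 9/2
Product = (15)/-2 = -15/2


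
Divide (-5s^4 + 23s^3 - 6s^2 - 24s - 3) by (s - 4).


(-5s^4 + 23s^3 - 6s^2 - 24s - 3) / (s - 4)
Step 1: -5s^3 * (s - 4) = -5s^4 + 20s^3; subtract.
Step 2: 3s^2 * (s - 4) = 3s^3 - 12s^2; subtract.
Step 3: 6s * (s - 4) = 6s^2 - 24s; subtract.
Step 4: 0 * (s - 4) = 0; subtract.
Quotient: -5s^3 + 3s^2 + 6s, Remainder: -3


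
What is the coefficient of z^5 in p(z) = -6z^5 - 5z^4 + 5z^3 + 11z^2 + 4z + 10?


Read off the coefficient of z^5: -6


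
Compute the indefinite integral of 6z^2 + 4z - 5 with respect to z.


Reverse power rule on each term:
  ∫ 6z^2 dz = 2z^3
  ∫ 4z dz = 2z^2
  ∫ -5 dz = -5z
F(z) = 2z^3 + 2z^2 - 5z + C


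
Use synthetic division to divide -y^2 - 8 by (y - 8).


Synthetic division with c = 8. Coefficients: -1, 0, -8
Bring down -1.
  -1 * 8 = -8; -8 + 0 = -8
  -8 * 8 = -64; -64 - 8 = -72
Quotient: -y - 8, Remainder: -72


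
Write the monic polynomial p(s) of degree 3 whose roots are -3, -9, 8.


p(s) = (s + 3)(s + 9)(s - 8)
Expand: s^3 + 4s^2 - 69s - 216


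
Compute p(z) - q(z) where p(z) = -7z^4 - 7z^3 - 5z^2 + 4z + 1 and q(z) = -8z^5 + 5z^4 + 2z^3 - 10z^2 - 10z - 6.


Distribute the minus sign:
  (-7z^4 - 7z^3 - 5z^2 + 4z + 1)
- (-8z^5 + 5z^4 + 2z^3 - 10z^2 - 10z - 6)
Negate second polynomial: 8z^5 - 5z^4 - 2z^3 + 10z^2 + 10z + 6
Add: 8z^5 - 12z^4 - 9z^3 + 5z^2 + 14z + 7


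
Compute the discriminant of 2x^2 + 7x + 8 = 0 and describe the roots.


D = b^2 - 4ac = (7)^2 - 4(2)(8) = 49 - 64 = -15
Since D < 0: two complex conjugate roots (no real roots)


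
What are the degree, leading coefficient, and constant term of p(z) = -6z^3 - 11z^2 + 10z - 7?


Highest power of z is 3, with coefficient -6. Constant term is -7.
Degree = 3, leading coefficient = -6, constant term = -7


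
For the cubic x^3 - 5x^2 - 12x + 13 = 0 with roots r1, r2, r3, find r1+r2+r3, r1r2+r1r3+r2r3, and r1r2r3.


Monic cubic x^3+bx^2+cx+d=0: sum=-b, pairwise sum=c, product=-d.
b=-5, c=-12, d=13
r1+r2+r3 = 5
r1r2+r1r3+r2r3 = -12
r1r2r3 = -13


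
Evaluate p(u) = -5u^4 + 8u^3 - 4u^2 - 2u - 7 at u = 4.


Using direct substitution:
  -5 * (4)^4 = -1280
  8 * (4)^3 = 512
  -4 * (4)^2 = -64
  -2 * (4)^1 = -8
  constant: -7
Sum = -1280 + 512 - 64 - 8 - 7 = -847


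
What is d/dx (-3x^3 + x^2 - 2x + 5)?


Apply the power rule term by term:
  d/dx(-3x^3) = -9x^2
  d/dx(x^2) = 2x
  d/dx(-2x) = -2
  d/dx(5) = 0
p'(x) = -9x^2 + 2x - 2


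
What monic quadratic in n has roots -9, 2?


p(n) = (n + 9)(n - 2)
Expand: n^2 + 7n - 18


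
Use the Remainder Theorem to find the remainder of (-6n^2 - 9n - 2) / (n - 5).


By the Remainder Theorem, the remainder equals p(5):
  -6*(5)^2 = -150
  -9*(5)^1 = -45
  constant: -2
Sum: -150 - 45 - 2 = -197


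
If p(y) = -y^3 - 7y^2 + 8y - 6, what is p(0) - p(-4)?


p(0) = -6
p(-4) = -86
p(0) - p(-4) = -6 + 86 = 80
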